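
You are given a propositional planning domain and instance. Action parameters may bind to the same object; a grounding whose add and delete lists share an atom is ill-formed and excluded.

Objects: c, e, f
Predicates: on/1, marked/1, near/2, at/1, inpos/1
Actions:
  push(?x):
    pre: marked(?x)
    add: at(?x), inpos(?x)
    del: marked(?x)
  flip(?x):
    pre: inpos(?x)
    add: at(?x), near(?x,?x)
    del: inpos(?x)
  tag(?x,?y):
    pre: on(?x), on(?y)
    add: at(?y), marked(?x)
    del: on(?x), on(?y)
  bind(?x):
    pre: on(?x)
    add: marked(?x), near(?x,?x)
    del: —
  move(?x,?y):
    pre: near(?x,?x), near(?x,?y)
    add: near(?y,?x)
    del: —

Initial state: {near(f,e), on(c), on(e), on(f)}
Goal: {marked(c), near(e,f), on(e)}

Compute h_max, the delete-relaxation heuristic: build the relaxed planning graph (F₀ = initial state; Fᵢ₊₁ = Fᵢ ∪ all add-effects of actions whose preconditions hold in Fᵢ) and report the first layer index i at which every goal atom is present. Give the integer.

2

F0 = init (4 atoms)
F1 = F0 ∪ {at(c), at(e), at(f), marked(c), marked(e), marked(f), near(c,c), near(e,e), near(f,f)}  (13 atoms)
F2 = F1 ∪ {inpos(c), inpos(e), inpos(f), near(e,f)}  (17 atoms)
goal ⊆ F2  ⇒  h_max = 2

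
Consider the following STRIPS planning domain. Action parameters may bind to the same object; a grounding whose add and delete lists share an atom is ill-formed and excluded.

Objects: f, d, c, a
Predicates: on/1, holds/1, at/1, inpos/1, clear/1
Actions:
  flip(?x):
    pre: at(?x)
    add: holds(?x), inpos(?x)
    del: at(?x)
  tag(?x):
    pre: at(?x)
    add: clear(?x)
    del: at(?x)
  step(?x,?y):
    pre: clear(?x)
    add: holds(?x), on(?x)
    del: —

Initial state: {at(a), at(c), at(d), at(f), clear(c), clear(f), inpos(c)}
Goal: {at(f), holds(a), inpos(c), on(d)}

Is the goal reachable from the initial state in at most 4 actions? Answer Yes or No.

Yes

1. flip(a)  →  {at(c), at(d), at(f), clear(c), clear(f), holds(a), inpos(a), inpos(c)}
2. tag(d)  →  {at(c), at(f), clear(c), clear(d), clear(f), holds(a), inpos(a), inpos(c)}
3. step(d,f)  →  {at(c), at(f), clear(c), clear(d), clear(f), holds(a), holds(d), inpos(a), inpos(c), on(d)}
optimal plan length = 3; 3 ≤ 4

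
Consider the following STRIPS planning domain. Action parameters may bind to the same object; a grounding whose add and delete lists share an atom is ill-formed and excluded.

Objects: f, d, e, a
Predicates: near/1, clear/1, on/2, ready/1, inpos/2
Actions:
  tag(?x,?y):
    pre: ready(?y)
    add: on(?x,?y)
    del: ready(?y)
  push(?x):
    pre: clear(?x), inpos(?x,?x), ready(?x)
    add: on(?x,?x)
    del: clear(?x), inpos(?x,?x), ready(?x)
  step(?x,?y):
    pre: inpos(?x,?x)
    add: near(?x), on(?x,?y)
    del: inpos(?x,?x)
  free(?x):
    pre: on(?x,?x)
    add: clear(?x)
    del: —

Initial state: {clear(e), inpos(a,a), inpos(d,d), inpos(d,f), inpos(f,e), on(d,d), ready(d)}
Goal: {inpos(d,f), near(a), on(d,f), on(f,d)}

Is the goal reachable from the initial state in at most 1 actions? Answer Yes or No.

1. tag(f,d)  →  {clear(e), inpos(a,a), inpos(d,d), inpos(d,f), inpos(f,e), on(d,d), on(f,d)}
2. step(d,f)  →  {clear(e), inpos(a,a), inpos(d,f), inpos(f,e), near(d), on(d,d), on(d,f), on(f,d)}
3. step(a,f)  →  {clear(e), inpos(d,f), inpos(f,e), near(a), near(d), on(a,f), on(d,d), on(d,f), on(f,d)}
optimal plan length = 3; 3 > 1

No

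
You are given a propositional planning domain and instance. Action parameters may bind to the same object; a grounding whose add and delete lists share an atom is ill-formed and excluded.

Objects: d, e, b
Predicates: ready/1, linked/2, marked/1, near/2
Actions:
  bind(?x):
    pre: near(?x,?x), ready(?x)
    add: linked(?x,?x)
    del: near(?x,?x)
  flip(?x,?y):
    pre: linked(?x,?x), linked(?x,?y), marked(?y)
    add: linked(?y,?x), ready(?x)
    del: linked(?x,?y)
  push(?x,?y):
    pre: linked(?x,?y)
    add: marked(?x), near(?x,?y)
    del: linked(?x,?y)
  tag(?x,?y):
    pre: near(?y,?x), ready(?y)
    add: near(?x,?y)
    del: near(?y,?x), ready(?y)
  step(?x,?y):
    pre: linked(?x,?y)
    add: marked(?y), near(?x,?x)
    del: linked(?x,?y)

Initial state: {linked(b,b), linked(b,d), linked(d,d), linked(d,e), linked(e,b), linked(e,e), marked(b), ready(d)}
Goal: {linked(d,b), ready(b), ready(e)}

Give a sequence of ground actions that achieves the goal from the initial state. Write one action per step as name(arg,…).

flip(e,b); push(d,d); flip(b,d)

1. flip(e,b)  →  {linked(b,b), linked(b,d), linked(b,e), linked(d,d), linked(d,e), linked(e,e), marked(b), ready(d), ready(e)}
2. push(d,d)  →  {linked(b,b), linked(b,d), linked(b,e), linked(d,e), linked(e,e), marked(b), marked(d), near(d,d), ready(d), ready(e)}
3. flip(b,d)  →  {linked(b,b), linked(b,e), linked(d,b), linked(d,e), linked(e,e), marked(b), marked(d), near(d,d), ready(b), ready(d), ready(e)}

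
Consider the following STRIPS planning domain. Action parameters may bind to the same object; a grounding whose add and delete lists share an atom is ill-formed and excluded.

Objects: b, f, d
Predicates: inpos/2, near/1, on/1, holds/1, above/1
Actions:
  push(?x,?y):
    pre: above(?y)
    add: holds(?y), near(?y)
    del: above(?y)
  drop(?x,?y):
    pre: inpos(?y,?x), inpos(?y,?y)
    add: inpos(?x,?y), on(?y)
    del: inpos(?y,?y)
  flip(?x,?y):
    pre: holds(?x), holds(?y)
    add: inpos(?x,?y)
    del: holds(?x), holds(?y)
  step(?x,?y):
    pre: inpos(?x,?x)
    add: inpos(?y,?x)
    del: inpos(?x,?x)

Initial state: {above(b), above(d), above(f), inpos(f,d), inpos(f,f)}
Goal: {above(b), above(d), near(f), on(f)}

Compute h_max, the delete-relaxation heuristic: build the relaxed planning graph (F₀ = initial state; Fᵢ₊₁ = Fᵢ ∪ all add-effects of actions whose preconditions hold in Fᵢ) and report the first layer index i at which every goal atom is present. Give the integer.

1

F0 = init (5 atoms)
F1 = F0 ∪ {holds(b), holds(d), holds(f), inpos(b,f), inpos(d,f), near(b), near(d), near(f), on(f)}  (14 atoms)
goal ⊆ F1  ⇒  h_max = 1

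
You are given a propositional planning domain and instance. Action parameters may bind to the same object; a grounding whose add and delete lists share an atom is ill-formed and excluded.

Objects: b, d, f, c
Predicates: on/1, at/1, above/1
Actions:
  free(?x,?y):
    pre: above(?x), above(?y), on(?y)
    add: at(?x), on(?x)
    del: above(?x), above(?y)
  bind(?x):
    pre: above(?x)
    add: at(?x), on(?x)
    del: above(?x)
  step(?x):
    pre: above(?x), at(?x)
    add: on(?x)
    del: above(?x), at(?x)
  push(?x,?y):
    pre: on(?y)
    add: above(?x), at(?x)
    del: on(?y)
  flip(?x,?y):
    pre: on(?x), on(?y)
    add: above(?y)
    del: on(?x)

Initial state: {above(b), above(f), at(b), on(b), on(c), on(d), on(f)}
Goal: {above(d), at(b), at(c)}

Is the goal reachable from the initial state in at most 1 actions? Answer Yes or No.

1. push(d,b)  →  {above(b), above(d), above(f), at(b), at(d), on(c), on(d), on(f)}
2. push(c,d)  →  {above(b), above(c), above(d), above(f), at(b), at(c), at(d), on(c), on(f)}
optimal plan length = 2; 2 > 1

No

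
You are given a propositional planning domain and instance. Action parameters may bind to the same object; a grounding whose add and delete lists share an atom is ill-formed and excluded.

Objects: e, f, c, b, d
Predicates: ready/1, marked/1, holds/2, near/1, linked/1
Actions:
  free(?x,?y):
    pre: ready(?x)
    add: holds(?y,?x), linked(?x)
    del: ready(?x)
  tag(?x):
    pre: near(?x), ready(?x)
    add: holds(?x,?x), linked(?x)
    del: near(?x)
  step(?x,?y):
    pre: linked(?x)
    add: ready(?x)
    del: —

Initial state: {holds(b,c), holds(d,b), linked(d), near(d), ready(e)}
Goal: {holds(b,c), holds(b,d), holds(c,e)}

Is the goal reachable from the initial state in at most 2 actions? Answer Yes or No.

1. free(e,c)  →  {holds(b,c), holds(c,e), holds(d,b), linked(d), linked(e), near(d)}
2. step(d,e)  →  {holds(b,c), holds(c,e), holds(d,b), linked(d), linked(e), near(d), ready(d)}
3. free(d,b)  →  {holds(b,c), holds(b,d), holds(c,e), holds(d,b), linked(d), linked(e), near(d)}
optimal plan length = 3; 3 > 2

No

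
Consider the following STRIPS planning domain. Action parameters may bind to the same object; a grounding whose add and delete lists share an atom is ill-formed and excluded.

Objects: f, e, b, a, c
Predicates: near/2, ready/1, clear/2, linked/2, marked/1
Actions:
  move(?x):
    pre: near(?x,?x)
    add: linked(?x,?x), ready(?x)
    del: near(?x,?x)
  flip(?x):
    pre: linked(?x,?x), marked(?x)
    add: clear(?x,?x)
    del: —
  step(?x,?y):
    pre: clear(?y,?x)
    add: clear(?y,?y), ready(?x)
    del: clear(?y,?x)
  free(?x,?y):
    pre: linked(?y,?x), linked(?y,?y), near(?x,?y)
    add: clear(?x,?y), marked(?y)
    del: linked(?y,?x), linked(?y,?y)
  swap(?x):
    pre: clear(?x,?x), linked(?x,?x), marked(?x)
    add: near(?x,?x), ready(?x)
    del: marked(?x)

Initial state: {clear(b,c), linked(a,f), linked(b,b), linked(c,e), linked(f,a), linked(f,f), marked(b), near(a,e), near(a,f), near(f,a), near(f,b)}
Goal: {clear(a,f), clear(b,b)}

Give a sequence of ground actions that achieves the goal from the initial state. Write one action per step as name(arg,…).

flip(b); free(a,f)

1. flip(b)  →  {clear(b,b), clear(b,c), linked(a,f), linked(b,b), linked(c,e), linked(f,a), linked(f,f), marked(b), near(a,e), near(a,f), near(f,a), near(f,b)}
2. free(a,f)  →  {clear(a,f), clear(b,b), clear(b,c), linked(a,f), linked(b,b), linked(c,e), marked(b), marked(f), near(a,e), near(a,f), near(f,a), near(f,b)}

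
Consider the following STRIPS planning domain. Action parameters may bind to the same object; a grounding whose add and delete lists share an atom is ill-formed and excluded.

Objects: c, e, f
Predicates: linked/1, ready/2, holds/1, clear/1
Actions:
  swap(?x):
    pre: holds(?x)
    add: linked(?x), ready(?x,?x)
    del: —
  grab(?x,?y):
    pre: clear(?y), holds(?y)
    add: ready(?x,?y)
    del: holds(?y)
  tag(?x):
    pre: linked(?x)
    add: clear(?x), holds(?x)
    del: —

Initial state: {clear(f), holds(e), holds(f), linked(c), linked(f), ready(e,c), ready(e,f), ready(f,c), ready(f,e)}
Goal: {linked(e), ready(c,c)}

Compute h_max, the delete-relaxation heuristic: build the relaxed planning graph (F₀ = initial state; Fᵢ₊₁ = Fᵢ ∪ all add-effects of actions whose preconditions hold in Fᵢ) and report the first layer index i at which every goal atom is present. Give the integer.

F0 = init (9 atoms)
F1 = F0 ∪ {clear(c), holds(c), linked(e), ready(c,f), ready(e,e), ready(f,f)}  (15 atoms)
F2 = F1 ∪ {clear(e), ready(c,c)}  (17 atoms)
goal ⊆ F2  ⇒  h_max = 2

2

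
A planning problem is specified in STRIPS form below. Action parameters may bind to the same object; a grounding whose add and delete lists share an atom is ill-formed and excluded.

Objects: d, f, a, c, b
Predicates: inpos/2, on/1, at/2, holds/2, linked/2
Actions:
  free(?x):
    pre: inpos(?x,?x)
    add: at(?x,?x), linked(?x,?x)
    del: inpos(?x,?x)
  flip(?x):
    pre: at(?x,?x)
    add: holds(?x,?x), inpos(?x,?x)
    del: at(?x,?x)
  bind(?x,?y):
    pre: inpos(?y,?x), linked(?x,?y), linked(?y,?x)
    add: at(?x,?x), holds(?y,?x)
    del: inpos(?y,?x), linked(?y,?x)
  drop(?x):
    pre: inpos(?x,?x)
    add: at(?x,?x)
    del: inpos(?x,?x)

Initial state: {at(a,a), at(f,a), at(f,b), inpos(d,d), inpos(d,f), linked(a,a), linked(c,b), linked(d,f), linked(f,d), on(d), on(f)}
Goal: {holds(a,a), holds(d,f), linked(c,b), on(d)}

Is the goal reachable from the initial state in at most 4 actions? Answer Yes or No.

1. flip(a)  →  {at(f,a), at(f,b), holds(a,a), inpos(a,a), inpos(d,d), inpos(d,f), linked(a,a), linked(c,b), linked(d,f), linked(f,d), on(d), on(f)}
2. bind(f,d)  →  {at(f,a), at(f,b), at(f,f), holds(a,a), holds(d,f), inpos(a,a), inpos(d,d), linked(a,a), linked(c,b), linked(f,d), on(d), on(f)}
optimal plan length = 2; 2 ≤ 4

Yes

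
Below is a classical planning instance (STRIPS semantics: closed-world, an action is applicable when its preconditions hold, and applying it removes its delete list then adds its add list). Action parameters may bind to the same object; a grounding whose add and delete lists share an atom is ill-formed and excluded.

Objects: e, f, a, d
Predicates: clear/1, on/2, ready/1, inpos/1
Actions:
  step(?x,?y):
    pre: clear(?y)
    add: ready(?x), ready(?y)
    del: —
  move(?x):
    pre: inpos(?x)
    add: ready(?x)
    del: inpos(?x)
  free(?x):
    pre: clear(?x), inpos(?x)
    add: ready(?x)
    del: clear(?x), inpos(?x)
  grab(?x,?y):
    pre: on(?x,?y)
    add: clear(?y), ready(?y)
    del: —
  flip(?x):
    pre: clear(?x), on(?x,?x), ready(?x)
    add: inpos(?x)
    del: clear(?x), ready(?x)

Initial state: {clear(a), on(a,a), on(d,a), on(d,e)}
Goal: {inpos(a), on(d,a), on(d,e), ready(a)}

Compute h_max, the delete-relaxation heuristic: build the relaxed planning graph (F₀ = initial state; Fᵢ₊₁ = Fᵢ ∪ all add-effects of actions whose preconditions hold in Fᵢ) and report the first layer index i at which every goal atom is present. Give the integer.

2

F0 = init (4 atoms)
F1 = F0 ∪ {clear(e), ready(a), ready(d), ready(e), ready(f)}  (9 atoms)
F2 = F1 ∪ {inpos(a)}  (10 atoms)
goal ⊆ F2  ⇒  h_max = 2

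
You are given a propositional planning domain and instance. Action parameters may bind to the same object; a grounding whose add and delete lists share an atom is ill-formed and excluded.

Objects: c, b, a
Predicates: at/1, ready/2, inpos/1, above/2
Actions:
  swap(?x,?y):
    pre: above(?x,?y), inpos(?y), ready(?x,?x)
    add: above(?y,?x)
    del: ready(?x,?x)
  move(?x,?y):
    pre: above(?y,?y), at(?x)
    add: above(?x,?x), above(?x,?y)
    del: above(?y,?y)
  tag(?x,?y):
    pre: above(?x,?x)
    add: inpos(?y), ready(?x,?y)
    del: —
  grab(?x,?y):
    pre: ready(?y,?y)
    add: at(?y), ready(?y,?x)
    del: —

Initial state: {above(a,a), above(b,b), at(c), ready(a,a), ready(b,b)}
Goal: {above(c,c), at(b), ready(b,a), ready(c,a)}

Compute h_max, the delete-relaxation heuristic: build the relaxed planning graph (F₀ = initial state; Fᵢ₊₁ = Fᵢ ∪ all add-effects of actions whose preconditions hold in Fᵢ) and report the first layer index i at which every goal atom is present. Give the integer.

F0 = init (5 atoms)
F1 = F0 ∪ {above(c,a), above(c,b), above(c,c), at(a), at(b), inpos(a), inpos(b), inpos(c), ready(a,b), ready(a,c), ready(b,a), ready(b,c)}  (17 atoms)
F2 = F1 ∪ {above(a,b), above(a,c), above(b,a), above(b,c), ready(c,a), ready(c,b), ready(c,c)}  (24 atoms)
goal ⊆ F2  ⇒  h_max = 2

2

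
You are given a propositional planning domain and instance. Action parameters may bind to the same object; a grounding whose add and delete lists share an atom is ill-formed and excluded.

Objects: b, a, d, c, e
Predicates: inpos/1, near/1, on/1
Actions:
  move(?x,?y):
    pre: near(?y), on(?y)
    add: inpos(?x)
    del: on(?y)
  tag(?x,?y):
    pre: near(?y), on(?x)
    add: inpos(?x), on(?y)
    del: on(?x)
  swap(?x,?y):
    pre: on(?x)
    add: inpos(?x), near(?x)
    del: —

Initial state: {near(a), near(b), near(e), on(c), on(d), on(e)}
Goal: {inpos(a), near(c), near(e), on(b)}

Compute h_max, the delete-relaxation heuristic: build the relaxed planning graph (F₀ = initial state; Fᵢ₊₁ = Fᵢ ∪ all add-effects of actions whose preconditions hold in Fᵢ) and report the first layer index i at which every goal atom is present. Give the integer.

1

F0 = init (6 atoms)
F1 = F0 ∪ {inpos(a), inpos(b), inpos(c), inpos(d), inpos(e), near(c), near(d), on(a), on(b)}  (15 atoms)
goal ⊆ F1  ⇒  h_max = 1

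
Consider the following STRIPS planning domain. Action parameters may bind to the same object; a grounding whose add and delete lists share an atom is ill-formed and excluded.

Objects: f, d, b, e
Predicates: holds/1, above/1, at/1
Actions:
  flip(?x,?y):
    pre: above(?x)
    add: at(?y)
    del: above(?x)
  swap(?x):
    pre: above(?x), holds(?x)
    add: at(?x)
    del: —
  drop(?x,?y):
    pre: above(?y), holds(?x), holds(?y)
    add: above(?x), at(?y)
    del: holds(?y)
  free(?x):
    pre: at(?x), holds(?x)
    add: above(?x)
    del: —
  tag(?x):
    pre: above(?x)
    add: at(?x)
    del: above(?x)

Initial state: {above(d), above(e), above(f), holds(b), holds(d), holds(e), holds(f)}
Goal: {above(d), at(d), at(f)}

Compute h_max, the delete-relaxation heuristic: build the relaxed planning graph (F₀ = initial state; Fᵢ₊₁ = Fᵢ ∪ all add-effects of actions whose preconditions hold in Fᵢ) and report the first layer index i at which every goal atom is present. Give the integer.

1

F0 = init (7 atoms)
F1 = F0 ∪ {above(b), at(b), at(d), at(e), at(f)}  (12 atoms)
goal ⊆ F1  ⇒  h_max = 1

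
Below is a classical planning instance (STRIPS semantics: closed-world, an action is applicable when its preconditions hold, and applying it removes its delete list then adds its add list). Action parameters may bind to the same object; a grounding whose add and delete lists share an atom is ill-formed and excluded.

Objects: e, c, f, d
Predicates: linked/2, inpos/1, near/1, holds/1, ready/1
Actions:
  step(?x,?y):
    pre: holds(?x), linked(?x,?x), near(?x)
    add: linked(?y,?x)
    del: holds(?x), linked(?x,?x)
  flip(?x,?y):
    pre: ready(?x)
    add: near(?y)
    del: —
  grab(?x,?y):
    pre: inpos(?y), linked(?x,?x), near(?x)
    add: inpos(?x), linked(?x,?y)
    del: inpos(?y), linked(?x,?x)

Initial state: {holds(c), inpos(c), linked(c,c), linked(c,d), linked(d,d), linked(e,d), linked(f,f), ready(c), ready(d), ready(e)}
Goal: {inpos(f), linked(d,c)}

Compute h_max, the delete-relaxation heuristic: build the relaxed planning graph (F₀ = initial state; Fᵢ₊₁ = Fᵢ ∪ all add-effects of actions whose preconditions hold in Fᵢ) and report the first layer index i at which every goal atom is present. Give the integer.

2

F0 = init (10 atoms)
F1 = F0 ∪ {near(c), near(d), near(e), near(f)}  (14 atoms)
F2 = F1 ∪ {inpos(d), inpos(f), linked(d,c), linked(e,c), linked(f,c)}  (19 atoms)
goal ⊆ F2  ⇒  h_max = 2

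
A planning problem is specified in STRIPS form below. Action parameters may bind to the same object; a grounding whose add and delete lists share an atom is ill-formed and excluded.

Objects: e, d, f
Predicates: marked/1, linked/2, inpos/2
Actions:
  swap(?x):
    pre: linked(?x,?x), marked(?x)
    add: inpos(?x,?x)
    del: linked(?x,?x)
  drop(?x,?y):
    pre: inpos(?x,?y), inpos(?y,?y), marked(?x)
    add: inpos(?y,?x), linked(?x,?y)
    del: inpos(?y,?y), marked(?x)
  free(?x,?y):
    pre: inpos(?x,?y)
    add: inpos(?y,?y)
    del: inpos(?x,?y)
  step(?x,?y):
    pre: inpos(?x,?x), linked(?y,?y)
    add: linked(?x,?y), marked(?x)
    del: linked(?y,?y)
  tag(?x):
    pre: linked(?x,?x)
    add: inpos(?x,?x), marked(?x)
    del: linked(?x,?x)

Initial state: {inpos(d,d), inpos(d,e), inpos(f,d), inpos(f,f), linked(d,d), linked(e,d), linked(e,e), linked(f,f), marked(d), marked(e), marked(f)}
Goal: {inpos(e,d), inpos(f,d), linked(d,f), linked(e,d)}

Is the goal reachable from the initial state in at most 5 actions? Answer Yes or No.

1. swap(e)  →  {inpos(d,d), inpos(d,e), inpos(e,e), inpos(f,d), inpos(f,f), linked(d,d), linked(e,d), linked(f,f), marked(d), marked(e), marked(f)}
2. drop(d,e)  →  {inpos(d,d), inpos(d,e), inpos(e,d), inpos(f,d), inpos(f,f), linked(d,d), linked(d,e), linked(e,d), linked(f,f), marked(e), marked(f)}
3. step(d,f)  →  {inpos(d,d), inpos(d,e), inpos(e,d), inpos(f,d), inpos(f,f), linked(d,d), linked(d,e), linked(d,f), linked(e,d), marked(d), marked(e), marked(f)}
optimal plan length = 3; 3 ≤ 5

Yes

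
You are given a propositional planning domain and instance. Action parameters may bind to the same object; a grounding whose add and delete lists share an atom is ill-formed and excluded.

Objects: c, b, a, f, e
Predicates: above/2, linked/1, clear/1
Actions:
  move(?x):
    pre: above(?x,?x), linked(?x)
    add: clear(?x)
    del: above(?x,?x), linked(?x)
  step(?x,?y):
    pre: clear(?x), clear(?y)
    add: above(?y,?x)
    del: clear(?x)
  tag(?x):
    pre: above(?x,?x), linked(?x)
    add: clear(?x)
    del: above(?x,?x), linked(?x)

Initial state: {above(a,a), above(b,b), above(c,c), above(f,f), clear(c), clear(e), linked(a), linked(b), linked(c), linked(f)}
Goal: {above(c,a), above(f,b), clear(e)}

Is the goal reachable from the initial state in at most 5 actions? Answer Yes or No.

1. move(b)  →  {above(a,a), above(c,c), above(f,f), clear(b), clear(c), clear(e), linked(a), linked(c), linked(f)}
2. move(a)  →  {above(c,c), above(f,f), clear(a), clear(b), clear(c), clear(e), linked(c), linked(f)}
3. move(f)  →  {above(c,c), clear(a), clear(b), clear(c), clear(e), clear(f), linked(c)}
4. step(b,f)  →  {above(c,c), above(f,b), clear(a), clear(c), clear(e), clear(f), linked(c)}
5. step(a,c)  →  {above(c,a), above(c,c), above(f,b), clear(c), clear(e), clear(f), linked(c)}
optimal plan length = 5; 5 ≤ 5

Yes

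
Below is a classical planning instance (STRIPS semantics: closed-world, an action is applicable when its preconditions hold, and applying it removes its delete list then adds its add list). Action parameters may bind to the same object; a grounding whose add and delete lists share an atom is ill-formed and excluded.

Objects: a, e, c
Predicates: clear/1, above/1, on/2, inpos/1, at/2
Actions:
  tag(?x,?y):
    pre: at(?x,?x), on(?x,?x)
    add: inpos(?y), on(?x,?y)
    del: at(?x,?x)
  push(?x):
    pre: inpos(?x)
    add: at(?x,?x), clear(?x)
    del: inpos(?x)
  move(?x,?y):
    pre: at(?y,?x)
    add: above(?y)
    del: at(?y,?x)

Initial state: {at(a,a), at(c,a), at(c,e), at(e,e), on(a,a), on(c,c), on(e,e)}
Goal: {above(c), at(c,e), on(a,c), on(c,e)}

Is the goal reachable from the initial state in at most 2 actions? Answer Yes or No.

No

1. tag(a,c)  →  {at(c,a), at(c,e), at(e,e), inpos(c), on(a,a), on(a,c), on(c,c), on(e,e)}
2. push(c)  →  {at(c,a), at(c,c), at(c,e), at(e,e), clear(c), on(a,a), on(a,c), on(c,c), on(e,e)}
3. tag(c,e)  →  {at(c,a), at(c,e), at(e,e), clear(c), inpos(e), on(a,a), on(a,c), on(c,c), on(c,e), on(e,e)}
4. move(a,c)  →  {above(c), at(c,e), at(e,e), clear(c), inpos(e), on(a,a), on(a,c), on(c,c), on(c,e), on(e,e)}
optimal plan length = 4; 4 > 2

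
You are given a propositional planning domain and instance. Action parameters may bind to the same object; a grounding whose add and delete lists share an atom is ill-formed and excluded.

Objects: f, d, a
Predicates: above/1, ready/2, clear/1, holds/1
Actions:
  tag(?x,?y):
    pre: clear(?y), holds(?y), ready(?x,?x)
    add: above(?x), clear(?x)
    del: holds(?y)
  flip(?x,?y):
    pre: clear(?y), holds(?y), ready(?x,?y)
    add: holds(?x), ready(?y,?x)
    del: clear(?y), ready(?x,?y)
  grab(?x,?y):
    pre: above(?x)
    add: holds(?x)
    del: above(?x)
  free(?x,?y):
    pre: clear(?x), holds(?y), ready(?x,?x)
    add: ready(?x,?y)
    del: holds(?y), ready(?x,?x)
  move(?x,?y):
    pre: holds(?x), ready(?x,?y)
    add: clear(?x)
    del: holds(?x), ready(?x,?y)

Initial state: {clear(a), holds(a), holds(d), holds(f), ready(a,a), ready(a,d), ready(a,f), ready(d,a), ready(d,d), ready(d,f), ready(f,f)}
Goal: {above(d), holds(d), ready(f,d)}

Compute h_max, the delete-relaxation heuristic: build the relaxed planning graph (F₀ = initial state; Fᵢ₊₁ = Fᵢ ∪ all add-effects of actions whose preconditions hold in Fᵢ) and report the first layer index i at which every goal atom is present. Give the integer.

F0 = init (11 atoms)
F1 = F0 ∪ {above(a), above(d), above(f), clear(d), clear(f)}  (16 atoms)
F2 = F1 ∪ {ready(f,a), ready(f,d)}  (18 atoms)
goal ⊆ F2  ⇒  h_max = 2

2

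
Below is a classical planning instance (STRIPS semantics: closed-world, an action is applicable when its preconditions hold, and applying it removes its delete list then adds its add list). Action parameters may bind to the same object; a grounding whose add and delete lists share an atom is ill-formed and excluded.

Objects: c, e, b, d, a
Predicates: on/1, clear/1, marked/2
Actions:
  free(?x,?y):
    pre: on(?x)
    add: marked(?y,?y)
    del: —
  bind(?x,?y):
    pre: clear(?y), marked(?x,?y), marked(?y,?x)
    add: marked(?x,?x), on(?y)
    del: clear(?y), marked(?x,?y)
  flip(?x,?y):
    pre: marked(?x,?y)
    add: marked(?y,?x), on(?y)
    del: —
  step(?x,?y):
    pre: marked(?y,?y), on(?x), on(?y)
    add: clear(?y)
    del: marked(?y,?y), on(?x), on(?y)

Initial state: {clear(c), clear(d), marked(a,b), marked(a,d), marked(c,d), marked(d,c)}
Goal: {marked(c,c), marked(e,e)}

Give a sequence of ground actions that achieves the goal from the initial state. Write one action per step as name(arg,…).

bind(c,d); free(d,e)

1. bind(c,d)  →  {clear(c), marked(a,b), marked(a,d), marked(c,c), marked(d,c), on(d)}
2. free(d,e)  →  {clear(c), marked(a,b), marked(a,d), marked(c,c), marked(d,c), marked(e,e), on(d)}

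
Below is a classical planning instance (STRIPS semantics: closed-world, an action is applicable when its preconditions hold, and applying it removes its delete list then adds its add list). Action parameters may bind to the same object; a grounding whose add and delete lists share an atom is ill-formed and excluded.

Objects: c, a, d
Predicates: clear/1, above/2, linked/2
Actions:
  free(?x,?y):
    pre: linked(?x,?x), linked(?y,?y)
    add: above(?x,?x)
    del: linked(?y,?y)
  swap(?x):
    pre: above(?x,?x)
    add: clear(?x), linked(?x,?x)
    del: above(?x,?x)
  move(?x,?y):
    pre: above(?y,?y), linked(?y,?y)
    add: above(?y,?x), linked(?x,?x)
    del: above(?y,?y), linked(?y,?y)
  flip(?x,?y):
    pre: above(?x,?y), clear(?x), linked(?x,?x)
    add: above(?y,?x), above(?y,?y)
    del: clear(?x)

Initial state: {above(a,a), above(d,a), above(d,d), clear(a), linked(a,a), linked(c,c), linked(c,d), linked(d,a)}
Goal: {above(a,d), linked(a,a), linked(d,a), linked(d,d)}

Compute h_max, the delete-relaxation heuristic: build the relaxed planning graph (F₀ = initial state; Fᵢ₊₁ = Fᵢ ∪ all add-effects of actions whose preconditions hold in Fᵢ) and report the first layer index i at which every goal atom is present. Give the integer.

F0 = init (8 atoms)
F1 = F0 ∪ {above(a,c), above(a,d), above(c,c), clear(d), linked(d,d)}  (13 atoms)
goal ⊆ F1  ⇒  h_max = 1

1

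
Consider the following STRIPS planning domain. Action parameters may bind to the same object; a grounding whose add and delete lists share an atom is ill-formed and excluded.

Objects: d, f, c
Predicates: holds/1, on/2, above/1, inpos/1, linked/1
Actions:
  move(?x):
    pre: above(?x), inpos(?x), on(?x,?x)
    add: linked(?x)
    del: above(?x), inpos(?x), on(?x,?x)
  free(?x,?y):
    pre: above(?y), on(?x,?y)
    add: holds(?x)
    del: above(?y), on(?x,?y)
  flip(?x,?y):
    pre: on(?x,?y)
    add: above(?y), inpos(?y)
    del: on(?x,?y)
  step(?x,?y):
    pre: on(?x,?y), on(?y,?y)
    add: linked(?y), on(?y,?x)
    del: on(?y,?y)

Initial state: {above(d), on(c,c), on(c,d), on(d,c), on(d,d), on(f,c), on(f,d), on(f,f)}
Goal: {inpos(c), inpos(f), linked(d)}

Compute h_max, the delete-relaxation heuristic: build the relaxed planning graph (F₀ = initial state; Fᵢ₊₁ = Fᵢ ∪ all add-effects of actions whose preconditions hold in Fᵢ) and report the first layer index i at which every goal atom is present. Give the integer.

F0 = init (8 atoms)
F1 = F0 ∪ {above(c), above(f), holds(c), holds(d), holds(f), inpos(c), inpos(d), inpos(f), linked(c), linked(d), on(c,f), on(d,f)}  (20 atoms)
goal ⊆ F1  ⇒  h_max = 1

1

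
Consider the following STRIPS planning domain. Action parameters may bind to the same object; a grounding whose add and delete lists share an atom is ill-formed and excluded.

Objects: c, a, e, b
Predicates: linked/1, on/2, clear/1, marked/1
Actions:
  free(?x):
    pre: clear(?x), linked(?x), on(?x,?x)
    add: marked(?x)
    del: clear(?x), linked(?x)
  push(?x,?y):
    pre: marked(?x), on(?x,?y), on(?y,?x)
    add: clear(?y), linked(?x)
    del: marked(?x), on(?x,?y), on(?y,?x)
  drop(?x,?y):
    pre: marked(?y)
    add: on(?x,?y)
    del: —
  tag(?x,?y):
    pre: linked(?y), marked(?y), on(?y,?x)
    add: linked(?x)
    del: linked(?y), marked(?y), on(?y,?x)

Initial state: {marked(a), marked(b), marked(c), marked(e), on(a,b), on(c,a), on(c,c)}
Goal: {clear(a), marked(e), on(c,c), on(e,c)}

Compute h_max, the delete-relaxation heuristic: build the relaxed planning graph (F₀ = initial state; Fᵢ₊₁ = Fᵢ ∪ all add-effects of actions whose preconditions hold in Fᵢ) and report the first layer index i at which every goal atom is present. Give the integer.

2

F0 = init (7 atoms)
F1 = F0 ∪ {clear(c), linked(c), on(a,a), on(a,c), on(a,e), on(b,a), on(b,b), on(b,c), on(b,e), on(c,b), on(c,e), on(e,a), on(e,b), on(e,c), on(e,e)}  (22 atoms)
F2 = F1 ∪ {clear(a), clear(b), clear(e), linked(a), linked(b), linked(e)}  (28 atoms)
goal ⊆ F2  ⇒  h_max = 2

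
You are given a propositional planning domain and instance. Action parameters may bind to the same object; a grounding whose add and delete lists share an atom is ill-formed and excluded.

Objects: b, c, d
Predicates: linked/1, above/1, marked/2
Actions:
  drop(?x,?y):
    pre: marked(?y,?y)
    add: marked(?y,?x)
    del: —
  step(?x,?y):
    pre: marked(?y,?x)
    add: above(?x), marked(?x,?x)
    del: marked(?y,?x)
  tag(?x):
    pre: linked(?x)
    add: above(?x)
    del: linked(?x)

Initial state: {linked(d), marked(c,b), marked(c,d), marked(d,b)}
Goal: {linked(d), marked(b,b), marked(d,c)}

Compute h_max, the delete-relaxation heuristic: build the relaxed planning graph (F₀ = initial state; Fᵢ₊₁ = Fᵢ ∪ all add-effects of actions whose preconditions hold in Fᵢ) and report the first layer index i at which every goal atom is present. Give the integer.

F0 = init (4 atoms)
F1 = F0 ∪ {above(b), above(d), marked(b,b), marked(d,d)}  (8 atoms)
F2 = F1 ∪ {marked(b,c), marked(b,d), marked(d,c)}  (11 atoms)
goal ⊆ F2  ⇒  h_max = 2

2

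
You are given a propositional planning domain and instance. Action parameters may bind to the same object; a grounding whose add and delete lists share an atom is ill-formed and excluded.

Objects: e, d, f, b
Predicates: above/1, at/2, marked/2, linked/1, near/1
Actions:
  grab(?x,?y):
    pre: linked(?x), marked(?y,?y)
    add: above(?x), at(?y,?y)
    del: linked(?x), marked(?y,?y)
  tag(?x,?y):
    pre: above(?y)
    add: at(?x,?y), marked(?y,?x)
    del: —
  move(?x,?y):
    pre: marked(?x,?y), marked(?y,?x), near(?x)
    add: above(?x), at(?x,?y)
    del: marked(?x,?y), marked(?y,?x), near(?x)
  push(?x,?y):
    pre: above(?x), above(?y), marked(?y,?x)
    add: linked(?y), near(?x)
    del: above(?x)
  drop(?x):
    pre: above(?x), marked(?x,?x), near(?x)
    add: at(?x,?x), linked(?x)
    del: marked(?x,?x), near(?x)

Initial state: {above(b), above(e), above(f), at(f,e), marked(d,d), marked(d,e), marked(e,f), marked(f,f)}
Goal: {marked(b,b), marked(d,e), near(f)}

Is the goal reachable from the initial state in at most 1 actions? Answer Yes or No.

No

1. tag(b,b)  →  {above(b), above(e), above(f), at(b,b), at(f,e), marked(b,b), marked(d,d), marked(d,e), marked(e,f), marked(f,f)}
2. push(f,e)  →  {above(b), above(e), at(b,b), at(f,e), linked(e), marked(b,b), marked(d,d), marked(d,e), marked(e,f), marked(f,f), near(f)}
optimal plan length = 2; 2 > 1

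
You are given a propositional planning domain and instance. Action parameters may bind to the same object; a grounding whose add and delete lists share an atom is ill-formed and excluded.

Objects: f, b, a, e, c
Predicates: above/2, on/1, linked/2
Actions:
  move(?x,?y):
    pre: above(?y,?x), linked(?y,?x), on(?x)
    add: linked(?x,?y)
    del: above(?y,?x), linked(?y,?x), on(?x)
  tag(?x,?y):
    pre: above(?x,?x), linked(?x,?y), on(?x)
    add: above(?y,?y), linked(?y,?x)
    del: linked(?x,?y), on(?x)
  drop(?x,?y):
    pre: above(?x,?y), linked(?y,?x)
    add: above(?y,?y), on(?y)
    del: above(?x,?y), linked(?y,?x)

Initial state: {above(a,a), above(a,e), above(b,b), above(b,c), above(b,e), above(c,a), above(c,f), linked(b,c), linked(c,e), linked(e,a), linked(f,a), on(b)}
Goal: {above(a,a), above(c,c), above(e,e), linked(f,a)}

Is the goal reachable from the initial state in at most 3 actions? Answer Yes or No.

1. tag(b,c)  →  {above(a,a), above(a,e), above(b,b), above(b,c), above(b,e), above(c,a), above(c,c), above(c,f), linked(c,b), linked(c,e), linked(e,a), linked(f,a)}
2. drop(a,e)  →  {above(a,a), above(b,b), above(b,c), above(b,e), above(c,a), above(c,c), above(c,f), above(e,e), linked(c,b), linked(c,e), linked(f,a), on(e)}
optimal plan length = 2; 2 ≤ 3

Yes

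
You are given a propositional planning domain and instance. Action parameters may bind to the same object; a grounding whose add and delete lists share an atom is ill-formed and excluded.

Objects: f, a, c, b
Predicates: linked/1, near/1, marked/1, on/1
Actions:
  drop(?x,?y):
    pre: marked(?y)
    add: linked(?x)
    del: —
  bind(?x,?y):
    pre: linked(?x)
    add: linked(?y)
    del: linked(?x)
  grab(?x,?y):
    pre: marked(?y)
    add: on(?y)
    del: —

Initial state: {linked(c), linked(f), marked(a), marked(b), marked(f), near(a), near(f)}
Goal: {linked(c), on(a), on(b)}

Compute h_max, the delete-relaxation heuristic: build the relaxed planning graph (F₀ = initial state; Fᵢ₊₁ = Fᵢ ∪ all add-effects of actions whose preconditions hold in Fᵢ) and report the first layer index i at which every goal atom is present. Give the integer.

F0 = init (7 atoms)
F1 = F0 ∪ {linked(a), linked(b), on(a), on(b), on(f)}  (12 atoms)
goal ⊆ F1  ⇒  h_max = 1

1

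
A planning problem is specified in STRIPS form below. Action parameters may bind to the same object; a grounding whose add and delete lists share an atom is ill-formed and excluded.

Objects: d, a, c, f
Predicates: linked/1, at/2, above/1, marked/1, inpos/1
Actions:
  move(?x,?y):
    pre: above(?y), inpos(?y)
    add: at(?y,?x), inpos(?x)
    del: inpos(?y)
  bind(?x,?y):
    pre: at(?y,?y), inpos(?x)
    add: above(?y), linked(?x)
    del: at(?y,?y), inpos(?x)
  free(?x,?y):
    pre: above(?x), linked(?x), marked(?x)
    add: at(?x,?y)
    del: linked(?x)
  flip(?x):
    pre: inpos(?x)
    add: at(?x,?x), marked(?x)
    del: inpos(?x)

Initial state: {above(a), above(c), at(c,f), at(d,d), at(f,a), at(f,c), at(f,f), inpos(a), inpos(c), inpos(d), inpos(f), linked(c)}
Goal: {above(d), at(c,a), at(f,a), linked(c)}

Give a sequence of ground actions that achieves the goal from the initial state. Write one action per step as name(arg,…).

1. move(a,c)  →  {above(a), above(c), at(c,a), at(c,f), at(d,d), at(f,a), at(f,c), at(f,f), inpos(a), inpos(d), inpos(f), linked(c)}
2. bind(d,d)  →  {above(a), above(c), above(d), at(c,a), at(c,f), at(f,a), at(f,c), at(f,f), inpos(a), inpos(f), linked(c), linked(d)}

move(a,c); bind(d,d)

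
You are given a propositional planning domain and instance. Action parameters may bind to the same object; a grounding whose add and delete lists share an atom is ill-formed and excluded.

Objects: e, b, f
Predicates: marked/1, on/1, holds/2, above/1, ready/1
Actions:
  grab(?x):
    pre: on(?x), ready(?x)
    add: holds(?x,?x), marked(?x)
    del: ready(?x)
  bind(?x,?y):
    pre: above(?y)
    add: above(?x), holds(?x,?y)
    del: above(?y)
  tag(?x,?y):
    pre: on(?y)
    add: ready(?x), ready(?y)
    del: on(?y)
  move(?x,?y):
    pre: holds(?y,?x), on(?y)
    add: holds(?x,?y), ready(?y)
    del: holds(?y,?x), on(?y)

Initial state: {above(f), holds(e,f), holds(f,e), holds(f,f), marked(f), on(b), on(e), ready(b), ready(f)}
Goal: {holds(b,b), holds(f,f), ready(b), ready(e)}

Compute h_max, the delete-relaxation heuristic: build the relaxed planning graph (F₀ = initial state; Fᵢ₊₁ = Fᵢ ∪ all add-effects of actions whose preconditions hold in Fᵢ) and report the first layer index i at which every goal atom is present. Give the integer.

F0 = init (9 atoms)
F1 = F0 ∪ {above(b), above(e), holds(b,b), holds(b,f), marked(b), ready(e)}  (15 atoms)
goal ⊆ F1  ⇒  h_max = 1

1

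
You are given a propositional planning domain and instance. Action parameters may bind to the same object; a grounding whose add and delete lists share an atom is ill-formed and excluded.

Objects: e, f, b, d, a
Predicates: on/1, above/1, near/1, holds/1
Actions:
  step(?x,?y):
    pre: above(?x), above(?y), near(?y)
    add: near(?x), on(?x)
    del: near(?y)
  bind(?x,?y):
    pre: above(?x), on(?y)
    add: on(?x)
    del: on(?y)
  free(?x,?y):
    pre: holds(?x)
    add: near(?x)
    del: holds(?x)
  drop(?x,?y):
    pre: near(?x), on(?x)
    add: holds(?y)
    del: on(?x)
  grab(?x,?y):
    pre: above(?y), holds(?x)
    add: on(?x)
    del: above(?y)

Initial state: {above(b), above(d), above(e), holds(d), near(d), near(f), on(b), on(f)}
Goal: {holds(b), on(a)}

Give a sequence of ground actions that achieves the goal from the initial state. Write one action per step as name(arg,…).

step(e,d); drop(e,b); drop(f,a); grab(a,e)

1. step(e,d)  →  {above(b), above(d), above(e), holds(d), near(e), near(f), on(b), on(e), on(f)}
2. drop(e,b)  →  {above(b), above(d), above(e), holds(b), holds(d), near(e), near(f), on(b), on(f)}
3. drop(f,a)  →  {above(b), above(d), above(e), holds(a), holds(b), holds(d), near(e), near(f), on(b)}
4. grab(a,e)  →  {above(b), above(d), holds(a), holds(b), holds(d), near(e), near(f), on(a), on(b)}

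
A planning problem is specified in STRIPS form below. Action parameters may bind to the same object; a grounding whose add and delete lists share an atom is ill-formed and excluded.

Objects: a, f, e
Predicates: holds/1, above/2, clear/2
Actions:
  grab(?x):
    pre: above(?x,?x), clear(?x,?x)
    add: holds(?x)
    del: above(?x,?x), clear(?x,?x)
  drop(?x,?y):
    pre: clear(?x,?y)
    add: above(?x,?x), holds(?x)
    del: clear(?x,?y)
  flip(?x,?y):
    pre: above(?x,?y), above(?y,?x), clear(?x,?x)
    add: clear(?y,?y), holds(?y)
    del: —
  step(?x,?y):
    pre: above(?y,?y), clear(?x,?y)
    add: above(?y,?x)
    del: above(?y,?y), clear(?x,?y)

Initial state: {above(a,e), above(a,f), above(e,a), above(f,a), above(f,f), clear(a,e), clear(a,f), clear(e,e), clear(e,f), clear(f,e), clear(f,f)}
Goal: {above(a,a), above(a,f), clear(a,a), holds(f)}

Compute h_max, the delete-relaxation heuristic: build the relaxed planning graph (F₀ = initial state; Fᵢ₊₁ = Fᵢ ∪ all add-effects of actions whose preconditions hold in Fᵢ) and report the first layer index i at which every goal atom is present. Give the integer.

F0 = init (11 atoms)
F1 = F0 ∪ {above(a,a), above(e,e), above(f,e), clear(a,a), holds(a), holds(e), holds(f)}  (18 atoms)
goal ⊆ F1  ⇒  h_max = 1

1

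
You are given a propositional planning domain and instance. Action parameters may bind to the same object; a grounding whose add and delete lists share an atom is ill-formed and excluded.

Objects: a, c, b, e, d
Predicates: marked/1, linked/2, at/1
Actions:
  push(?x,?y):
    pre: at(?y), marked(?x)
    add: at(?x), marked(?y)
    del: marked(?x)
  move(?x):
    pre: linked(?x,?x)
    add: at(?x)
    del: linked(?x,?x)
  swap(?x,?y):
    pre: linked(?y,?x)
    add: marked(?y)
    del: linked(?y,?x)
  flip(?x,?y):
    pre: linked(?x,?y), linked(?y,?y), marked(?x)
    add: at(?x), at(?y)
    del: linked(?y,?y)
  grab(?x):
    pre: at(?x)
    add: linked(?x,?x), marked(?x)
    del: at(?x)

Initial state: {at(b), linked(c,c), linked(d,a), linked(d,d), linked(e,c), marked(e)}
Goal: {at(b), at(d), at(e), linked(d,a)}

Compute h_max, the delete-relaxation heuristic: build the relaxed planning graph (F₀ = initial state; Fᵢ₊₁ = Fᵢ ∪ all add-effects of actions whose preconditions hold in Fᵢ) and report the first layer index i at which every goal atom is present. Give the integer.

F0 = init (6 atoms)
F1 = F0 ∪ {at(c), at(d), at(e), linked(b,b), marked(b), marked(c), marked(d)}  (13 atoms)
goal ⊆ F1  ⇒  h_max = 1

1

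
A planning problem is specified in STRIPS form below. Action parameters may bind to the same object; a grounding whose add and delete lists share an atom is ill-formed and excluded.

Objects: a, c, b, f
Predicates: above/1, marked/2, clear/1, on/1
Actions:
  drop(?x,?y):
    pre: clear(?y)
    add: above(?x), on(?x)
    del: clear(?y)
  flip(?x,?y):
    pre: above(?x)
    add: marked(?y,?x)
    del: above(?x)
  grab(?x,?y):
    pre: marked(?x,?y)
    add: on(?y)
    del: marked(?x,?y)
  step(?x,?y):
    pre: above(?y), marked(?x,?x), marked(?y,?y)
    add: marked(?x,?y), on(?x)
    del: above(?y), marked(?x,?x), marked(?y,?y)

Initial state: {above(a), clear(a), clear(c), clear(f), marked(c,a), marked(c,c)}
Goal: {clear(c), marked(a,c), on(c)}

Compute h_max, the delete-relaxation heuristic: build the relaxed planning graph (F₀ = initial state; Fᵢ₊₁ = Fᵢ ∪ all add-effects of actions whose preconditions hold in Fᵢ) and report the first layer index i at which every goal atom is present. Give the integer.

2

F0 = init (6 atoms)
F1 = F0 ∪ {above(b), above(c), above(f), marked(a,a), marked(b,a), marked(f,a), on(a), on(b), on(c), on(f)}  (16 atoms)
F2 = F1 ∪ {marked(a,b), marked(a,c), marked(a,f), marked(b,b), marked(b,c), marked(b,f), marked(c,b), marked(c,f), marked(f,b), marked(f,c), marked(f,f)}  (27 atoms)
goal ⊆ F2  ⇒  h_max = 2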